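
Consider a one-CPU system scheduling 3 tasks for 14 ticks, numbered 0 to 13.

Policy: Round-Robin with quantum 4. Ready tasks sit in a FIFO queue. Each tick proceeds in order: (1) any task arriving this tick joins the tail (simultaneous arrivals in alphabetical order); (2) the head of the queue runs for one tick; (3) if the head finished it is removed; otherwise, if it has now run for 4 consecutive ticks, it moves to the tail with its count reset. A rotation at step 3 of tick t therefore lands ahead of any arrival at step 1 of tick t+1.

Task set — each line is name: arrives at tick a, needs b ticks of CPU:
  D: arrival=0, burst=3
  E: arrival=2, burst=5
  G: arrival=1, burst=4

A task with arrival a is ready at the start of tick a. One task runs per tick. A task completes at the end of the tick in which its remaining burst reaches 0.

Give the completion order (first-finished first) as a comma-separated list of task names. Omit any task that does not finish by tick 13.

completion order = D, G, E

t=0: queue=[D] q_used=0 → run D
t=1: queue=[D,G] q_used=1 → run D
t=2: queue=[D,G,E] q_used=2 → run D
t=3: queue=[G,E] q_used=0 → run G
t=4: queue=[G,E] q_used=1 → run G
t=5: queue=[G,E] q_used=2 → run G
t=6: queue=[G,E] q_used=3 → run G
t=7: queue=[E] q_used=0 → run E
t=8: queue=[E] q_used=1 → run E
t=9: queue=[E] q_used=2 → run E
t=10: queue=[E] q_used=3 → run E
t=11: queue=[E] q_used=0 → run E
t=12: (idle)
t=13: (idle)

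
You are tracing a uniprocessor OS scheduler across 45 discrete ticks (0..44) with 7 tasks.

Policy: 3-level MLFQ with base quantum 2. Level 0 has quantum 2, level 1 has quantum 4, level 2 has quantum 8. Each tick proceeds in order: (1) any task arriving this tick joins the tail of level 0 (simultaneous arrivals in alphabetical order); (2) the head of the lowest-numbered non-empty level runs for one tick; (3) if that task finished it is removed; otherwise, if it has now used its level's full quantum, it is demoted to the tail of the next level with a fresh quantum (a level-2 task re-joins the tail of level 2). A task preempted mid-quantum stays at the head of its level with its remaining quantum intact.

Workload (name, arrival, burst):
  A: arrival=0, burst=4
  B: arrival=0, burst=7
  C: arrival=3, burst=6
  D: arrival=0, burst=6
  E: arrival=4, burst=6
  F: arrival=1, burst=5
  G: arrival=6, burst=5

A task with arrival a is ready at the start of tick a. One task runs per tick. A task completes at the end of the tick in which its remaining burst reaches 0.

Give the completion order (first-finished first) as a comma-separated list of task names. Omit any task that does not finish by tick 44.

t=0: L0/L1/L2 = ABD/-/- → run A
t=1: L0/L1/L2 = ABDF/-/- → run A
t=2: L0/L1/L2 = BDF/A/- → run B
t=3: L0/L1/L2 = BDFC/A/- → run B
t=4: L0/L1/L2 = DFCE/AB/- → run D
t=5: L0/L1/L2 = DFCE/AB/- → run D
t=6: L0/L1/L2 = FCEG/ABD/- → run F
t=7: L0/L1/L2 = FCEG/ABD/- → run F
t=8: L0/L1/L2 = CEG/ABDF/- → run C
t=9: L0/L1/L2 = CEG/ABDF/- → run C
t=10: L0/L1/L2 = EG/ABDFC/- → run E
t=11: L0/L1/L2 = EG/ABDFC/- → run E
t=12: L0/L1/L2 = G/ABDFCE/- → run G
t=13: L0/L1/L2 = G/ABDFCE/- → run G
t=14: L0/L1/L2 = -/ABDFCEG/- → run A
t=15: L0/L1/L2 = -/ABDFCEG/- → run A
t=16: L0/L1/L2 = -/BDFCEG/- → run B
t=17: L0/L1/L2 = -/BDFCEG/- → run B
t=18: L0/L1/L2 = -/BDFCEG/- → run B
t=19: L0/L1/L2 = -/BDFCEG/- → run B
t=20: L0/L1/L2 = -/DFCEG/B → run D
t=21: L0/L1/L2 = -/DFCEG/B → run D
t=22: L0/L1/L2 = -/DFCEG/B → run D
t=23: L0/L1/L2 = -/DFCEG/B → run D
t=24: L0/L1/L2 = -/FCEG/B → run F
t=25: L0/L1/L2 = -/FCEG/B → run F
t=26: L0/L1/L2 = -/FCEG/B → run F
t=27: L0/L1/L2 = -/CEG/B → run C
t=28: L0/L1/L2 = -/CEG/B → run C
t=29: L0/L1/L2 = -/CEG/B → run C
t=30: L0/L1/L2 = -/CEG/B → run C
t=31: L0/L1/L2 = -/EG/B → run E
t=32: L0/L1/L2 = -/EG/B → run E
t=33: L0/L1/L2 = -/EG/B → run E
t=34: L0/L1/L2 = -/EG/B → run E
t=35: L0/L1/L2 = -/G/B → run G
t=36: L0/L1/L2 = -/G/B → run G
t=37: L0/L1/L2 = -/G/B → run G
t=38: L0/L1/L2 = -/-/B → run B
t=39: (idle)
t=40: (idle)
t=41: (idle)
t=42: (idle)
t=43: (idle)
t=44: (idle)

completion order = A, D, F, C, E, G, B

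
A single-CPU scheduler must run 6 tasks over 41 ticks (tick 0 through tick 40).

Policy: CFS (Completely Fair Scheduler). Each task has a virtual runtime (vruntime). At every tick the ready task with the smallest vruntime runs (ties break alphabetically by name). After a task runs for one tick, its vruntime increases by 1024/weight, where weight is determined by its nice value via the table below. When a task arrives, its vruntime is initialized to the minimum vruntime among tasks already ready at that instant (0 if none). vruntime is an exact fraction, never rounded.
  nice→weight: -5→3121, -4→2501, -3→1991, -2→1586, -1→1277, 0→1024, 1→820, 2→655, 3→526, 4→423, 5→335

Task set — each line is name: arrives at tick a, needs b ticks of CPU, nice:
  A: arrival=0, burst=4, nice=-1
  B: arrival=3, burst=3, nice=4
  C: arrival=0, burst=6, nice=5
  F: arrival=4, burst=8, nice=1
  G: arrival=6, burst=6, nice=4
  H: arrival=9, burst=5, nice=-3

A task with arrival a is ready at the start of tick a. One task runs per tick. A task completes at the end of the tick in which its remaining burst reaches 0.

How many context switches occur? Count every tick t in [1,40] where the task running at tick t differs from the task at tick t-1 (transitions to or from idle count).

t=0: vr[A=0 C=0] → run A
t=1: vr[A=1024/1277 C=0] → run C
t=2: vr[A=1024/1277 C=1024/335] → run A
t=3: vr[A=2048/1277 B=2048/1277 C=1024/335] → run A
t=4: vr[A=3072/1277 B=2048/1277 C=1024/335 F=2048/1277] → run B
t=5: vr[A=3072/1277 B=2173952/540171 C=1024/335 F=2048/1277] → run F
t=6: vr[A=3072/1277 B=2173952/540171 C=1024/335 F=746752/261785 G=3072/1277] → run A
t=7: vr[B=2173952/540171 C=1024/335 F=746752/261785 G=3072/1277] → run G
t=8: vr[B=2173952/540171 C=1024/335 F=746752/261785 G=2607104/540171] → run F
t=9: vr[B=2173952/540171 C=1024/335 F=1073664/261785 G=2607104/540171 H=1024/335] → run C
t=10: vr[B=2173952/540171 C=2048/335 F=1073664/261785 G=2607104/540171 H=1024/335] → run H
t=11: vr[B=2173952/540171 C=2048/335 F=1073664/261785 G=2607104/540171 H=2381824/666985] → run H
t=12: vr[B=2173952/540171 C=2048/335 F=1073664/261785 G=2607104/540171 H=2724864/666985] → run B
t=13: vr[B=3481600/540171 C=2048/335 F=1073664/261785 G=2607104/540171 H=2724864/666985] → run H
t=14: vr[B=3481600/540171 C=2048/335 F=1073664/261785 G=2607104/540171 H=3067904/666985] → run F
t=15: vr[B=3481600/540171 C=2048/335 F=1400576/261785 G=2607104/540171 H=3067904/666985] → run H
t=16: vr[B=3481600/540171 C=2048/335 F=1400576/261785 G=2607104/540171 H=3410944/666985] → run G
t=17: vr[B=3481600/540171 C=2048/335 F=1400576/261785 G=3914752/540171 H=3410944/666985] → run H
t=18: vr[B=3481600/540171 C=2048/335 F=1400576/261785 G=3914752/540171] → run F
t=19: vr[B=3481600/540171 C=2048/335 F=1727488/261785 G=3914752/540171] → run C
t=20: vr[B=3481600/540171 C=3072/335 F=1727488/261785 G=3914752/540171] → run B
t=21: vr[C=3072/335 F=1727488/261785 G=3914752/540171] → run F
t=22: vr[C=3072/335 F=410880/52357 G=3914752/540171] → run G
t=23: vr[C=3072/335 F=410880/52357 G=1740800/180057] → run F
t=24: vr[C=3072/335 F=2381312/261785 G=1740800/180057] → run F
t=25: vr[C=3072/335 F=2708224/261785 G=1740800/180057] → run C
t=26: vr[C=4096/335 F=2708224/261785 G=1740800/180057] → run G
t=27: vr[C=4096/335 F=2708224/261785 G=6530048/540171] → run F
t=28: vr[C=4096/335 G=6530048/540171] → run G
t=29: vr[C=4096/335 G=7837696/540171] → run C
t=30: vr[C=1024/67 G=7837696/540171] → run G
t=31: vr[C=1024/67] → run C
t=32: (idle)
t=33: (idle)
t=34: (idle)
t=35: (idle)
t=36: (idle)
t=37: (idle)
t=38: (idle)
t=39: (idle)
t=40: (idle)

context switches = 29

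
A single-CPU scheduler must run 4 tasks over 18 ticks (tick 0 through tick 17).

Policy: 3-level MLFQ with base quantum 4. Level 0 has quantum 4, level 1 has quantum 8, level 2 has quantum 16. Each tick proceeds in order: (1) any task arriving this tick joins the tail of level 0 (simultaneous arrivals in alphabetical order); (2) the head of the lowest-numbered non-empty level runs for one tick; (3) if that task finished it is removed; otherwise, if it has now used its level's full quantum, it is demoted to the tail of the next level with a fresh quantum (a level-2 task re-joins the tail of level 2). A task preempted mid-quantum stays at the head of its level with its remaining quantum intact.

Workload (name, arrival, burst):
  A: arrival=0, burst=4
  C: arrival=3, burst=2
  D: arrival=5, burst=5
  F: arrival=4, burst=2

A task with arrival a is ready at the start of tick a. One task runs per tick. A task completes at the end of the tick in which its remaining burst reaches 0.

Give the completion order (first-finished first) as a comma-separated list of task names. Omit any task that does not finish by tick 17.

completion order = A, C, F, D

t=0: L0/L1/L2 = A/-/- → run A
t=1: L0/L1/L2 = A/-/- → run A
t=2: L0/L1/L2 = A/-/- → run A
t=3: L0/L1/L2 = AC/-/- → run A
t=4: L0/L1/L2 = CF/-/- → run C
t=5: L0/L1/L2 = CFD/-/- → run C
t=6: L0/L1/L2 = FD/-/- → run F
t=7: L0/L1/L2 = FD/-/- → run F
t=8: L0/L1/L2 = D/-/- → run D
t=9: L0/L1/L2 = D/-/- → run D
t=10: L0/L1/L2 = D/-/- → run D
t=11: L0/L1/L2 = D/-/- → run D
t=12: L0/L1/L2 = -/D/- → run D
t=13: (idle)
t=14: (idle)
t=15: (idle)
t=16: (idle)
t=17: (idle)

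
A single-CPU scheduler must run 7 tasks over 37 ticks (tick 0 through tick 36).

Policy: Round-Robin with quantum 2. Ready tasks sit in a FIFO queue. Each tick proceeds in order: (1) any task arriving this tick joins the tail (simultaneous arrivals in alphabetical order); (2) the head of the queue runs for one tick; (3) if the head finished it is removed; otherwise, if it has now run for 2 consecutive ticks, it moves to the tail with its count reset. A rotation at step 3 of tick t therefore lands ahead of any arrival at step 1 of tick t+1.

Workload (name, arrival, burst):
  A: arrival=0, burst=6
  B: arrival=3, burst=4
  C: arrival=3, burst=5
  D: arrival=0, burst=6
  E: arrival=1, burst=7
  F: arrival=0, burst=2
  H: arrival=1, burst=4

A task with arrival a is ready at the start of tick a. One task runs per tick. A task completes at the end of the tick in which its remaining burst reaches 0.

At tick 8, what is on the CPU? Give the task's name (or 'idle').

t=0: queue=[A,D,F] q_used=0 → run A
t=1: queue=[A,D,F,E,H] q_used=1 → run A
t=2: queue=[D,F,E,H,A] q_used=0 → run D
t=3: queue=[D,F,E,H,A,B,C] q_used=1 → run D
t=4: queue=[F,E,H,A,B,C,D] q_used=0 → run F
t=5: queue=[F,E,H,A,B,C,D] q_used=1 → run F
t=6: queue=[E,H,A,B,C,D] q_used=0 → run E
t=7: queue=[E,H,A,B,C,D] q_used=1 → run E
t=8: queue=[H,A,B,C,D,E] q_used=0 → run H
t=9: queue=[H,A,B,C,D,E] q_used=1 → run H
t=10: queue=[A,B,C,D,E,H] q_used=0 → run A
t=11: queue=[A,B,C,D,E,H] q_used=1 → run A
t=12: queue=[B,C,D,E,H,A] q_used=0 → run B
t=13: queue=[B,C,D,E,H,A] q_used=1 → run B
t=14: queue=[C,D,E,H,A,B] q_used=0 → run C
t=15: queue=[C,D,E,H,A,B] q_used=1 → run C
t=16: queue=[D,E,H,A,B,C] q_used=0 → run D
t=17: queue=[D,E,H,A,B,C] q_used=1 → run D
t=18: queue=[E,H,A,B,C,D] q_used=0 → run E
t=19: queue=[E,H,A,B,C,D] q_used=1 → run E
t=20: queue=[H,A,B,C,D,E] q_used=0 → run H
t=21: queue=[H,A,B,C,D,E] q_used=1 → run H
t=22: queue=[A,B,C,D,E] q_used=0 → run A
t=23: queue=[A,B,C,D,E] q_used=1 → run A
t=24: queue=[B,C,D,E] q_used=0 → run B
t=25: queue=[B,C,D,E] q_used=1 → run B
t=26: queue=[C,D,E] q_used=0 → run C
t=27: queue=[C,D,E] q_used=1 → run C
t=28: queue=[D,E,C] q_used=0 → run D
t=29: queue=[D,E,C] q_used=1 → run D
t=30: queue=[E,C] q_used=0 → run E
t=31: queue=[E,C] q_used=1 → run E
t=32: queue=[C,E] q_used=0 → run C
t=33: queue=[E] q_used=0 → run E
t=34: (idle)
t=35: (idle)
t=36: (idle)

running at tick 8 = H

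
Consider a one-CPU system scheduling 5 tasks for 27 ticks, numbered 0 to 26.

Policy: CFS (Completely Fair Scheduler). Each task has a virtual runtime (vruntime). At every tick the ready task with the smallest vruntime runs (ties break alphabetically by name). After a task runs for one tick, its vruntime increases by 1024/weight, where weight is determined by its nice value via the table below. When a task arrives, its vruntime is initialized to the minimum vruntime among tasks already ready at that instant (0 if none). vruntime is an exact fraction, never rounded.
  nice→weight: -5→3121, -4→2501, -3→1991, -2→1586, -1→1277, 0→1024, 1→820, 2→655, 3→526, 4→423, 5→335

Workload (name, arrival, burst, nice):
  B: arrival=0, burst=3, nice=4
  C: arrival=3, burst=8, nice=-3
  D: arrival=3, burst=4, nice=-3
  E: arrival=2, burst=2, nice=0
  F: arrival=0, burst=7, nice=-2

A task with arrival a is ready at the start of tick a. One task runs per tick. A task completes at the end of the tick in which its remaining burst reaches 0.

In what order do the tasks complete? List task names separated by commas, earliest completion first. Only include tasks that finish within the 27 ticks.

t=0: vr[B=0 F=0] → run B
t=1: vr[B=1024/423 F=0] → run F
t=2: vr[B=1024/423 E=512/793 F=512/793] → run E
t=3: vr[B=1024/423 C=512/793 D=512/793 E=1305/793 F=512/793] → run C
t=4: vr[B=1024/423 C=1831424/1578863 D=512/793 E=1305/793 F=512/793] → run D
t=5: vr[B=1024/423 C=1831424/1578863 D=1831424/1578863 E=1305/793 F=512/793] → run F
t=6: vr[B=1024/423 C=1831424/1578863 D=1831424/1578863 E=1305/793 F=1024/793] → run C
t=7: vr[B=1024/423 C=2643456/1578863 D=1831424/1578863 E=1305/793 F=1024/793] → run D
t=8: vr[B=1024/423 C=2643456/1578863 D=2643456/1578863 E=1305/793 F=1024/793] → run F
t=9: vr[B=1024/423 C=2643456/1578863 D=2643456/1578863 E=1305/793 F=1536/793] → run E
t=10: vr[B=1024/423 C=2643456/1578863 D=2643456/1578863 F=1536/793] → run C
t=11: vr[B=1024/423 C=3455488/1578863 D=2643456/1578863 F=1536/793] → run D
t=12: vr[B=1024/423 C=3455488/1578863 D=3455488/1578863 F=1536/793] → run F
t=13: vr[B=1024/423 C=3455488/1578863 D=3455488/1578863 F=2048/793] → run C
t=14: vr[B=1024/423 C=4267520/1578863 D=3455488/1578863 F=2048/793] → run D
t=15: vr[B=1024/423 C=4267520/1578863 F=2048/793] → run B
t=16: vr[B=2048/423 C=4267520/1578863 F=2048/793] → run F
t=17: vr[B=2048/423 C=4267520/1578863 F=2560/793] → run C
t=18: vr[B=2048/423 C=5079552/1578863 F=2560/793] → run C
t=19: vr[B=2048/423 C=5891584/1578863 F=2560/793] → run F
t=20: vr[B=2048/423 C=5891584/1578863 F=3072/793] → run C
t=21: vr[B=2048/423 C=6703616/1578863 F=3072/793] → run F
t=22: vr[B=2048/423 C=6703616/1578863] → run C
t=23: vr[B=2048/423] → run B
t=24: (idle)
t=25: (idle)
t=26: (idle)

completion order = E, D, F, C, B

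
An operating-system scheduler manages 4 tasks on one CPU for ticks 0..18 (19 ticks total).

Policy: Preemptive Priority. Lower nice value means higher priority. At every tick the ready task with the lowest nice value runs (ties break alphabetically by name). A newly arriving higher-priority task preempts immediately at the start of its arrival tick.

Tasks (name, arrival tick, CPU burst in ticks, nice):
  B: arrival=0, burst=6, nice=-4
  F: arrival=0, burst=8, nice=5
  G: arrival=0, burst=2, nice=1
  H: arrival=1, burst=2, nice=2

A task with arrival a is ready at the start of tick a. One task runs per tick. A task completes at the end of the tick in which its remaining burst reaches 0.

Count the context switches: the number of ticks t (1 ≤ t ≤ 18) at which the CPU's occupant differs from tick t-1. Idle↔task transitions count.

context switches = 4

t=0: ready={B,F,G} → run B
t=1: ready={B,F,G,H} → run B
t=2: ready={B,F,G,H} → run B
t=3: ready={B,F,G,H} → run B
t=4: ready={B,F,G,H} → run B
t=5: ready={B,F,G,H} → run B
t=6: ready={F,G,H} → run G
t=7: ready={F,G,H} → run G
t=8: ready={F,H} → run H
t=9: ready={F,H} → run H
t=10: ready={F} → run F
t=11: ready={F} → run F
t=12: ready={F} → run F
t=13: ready={F} → run F
t=14: ready={F} → run F
t=15: ready={F} → run F
t=16: ready={F} → run F
t=17: ready={F} → run F
t=18: (idle)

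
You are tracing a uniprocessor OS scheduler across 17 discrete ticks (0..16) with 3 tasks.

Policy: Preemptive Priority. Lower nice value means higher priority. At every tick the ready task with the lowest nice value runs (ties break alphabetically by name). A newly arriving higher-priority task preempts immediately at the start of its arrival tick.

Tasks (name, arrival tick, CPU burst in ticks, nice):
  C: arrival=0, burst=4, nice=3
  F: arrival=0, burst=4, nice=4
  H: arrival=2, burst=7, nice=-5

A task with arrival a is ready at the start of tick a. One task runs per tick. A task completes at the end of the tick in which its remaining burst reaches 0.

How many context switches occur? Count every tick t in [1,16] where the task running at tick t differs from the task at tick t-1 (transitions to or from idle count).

t=0: ready={C,F} → run C
t=1: ready={C,F} → run C
t=2: ready={C,F,H} → run H
t=3: ready={C,F,H} → run H
t=4: ready={C,F,H} → run H
t=5: ready={C,F,H} → run H
t=6: ready={C,F,H} → run H
t=7: ready={C,F,H} → run H
t=8: ready={C,F,H} → run H
t=9: ready={C,F} → run C
t=10: ready={C,F} → run C
t=11: ready={F} → run F
t=12: ready={F} → run F
t=13: ready={F} → run F
t=14: ready={F} → run F
t=15: (idle)
t=16: (idle)

context switches = 4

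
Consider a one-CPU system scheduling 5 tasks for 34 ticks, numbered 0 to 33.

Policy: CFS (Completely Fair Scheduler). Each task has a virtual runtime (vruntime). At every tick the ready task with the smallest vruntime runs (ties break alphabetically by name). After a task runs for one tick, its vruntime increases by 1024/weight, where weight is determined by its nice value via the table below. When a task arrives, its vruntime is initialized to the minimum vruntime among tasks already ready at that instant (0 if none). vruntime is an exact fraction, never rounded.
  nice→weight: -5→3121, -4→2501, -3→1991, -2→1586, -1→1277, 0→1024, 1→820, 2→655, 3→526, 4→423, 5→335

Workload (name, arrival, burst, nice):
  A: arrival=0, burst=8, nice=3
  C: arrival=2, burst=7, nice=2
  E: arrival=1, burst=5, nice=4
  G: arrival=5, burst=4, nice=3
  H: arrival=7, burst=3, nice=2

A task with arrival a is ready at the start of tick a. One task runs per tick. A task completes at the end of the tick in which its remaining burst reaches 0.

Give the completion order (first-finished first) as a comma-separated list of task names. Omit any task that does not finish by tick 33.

completion order = H, G, C, E, A

t=0: vr[A=0] → run A
t=1: vr[A=512/263 E=512/263] → run A
t=2: vr[A=1024/263 C=512/263 E=512/263] → run C
t=3: vr[A=1024/263 C=604672/172265 E=512/263] → run E
t=4: vr[A=1024/263 C=604672/172265 E=485888/111249] → run C
t=5: vr[A=1024/263 C=873984/172265 E=485888/111249 G=1024/263] → run A
t=6: vr[A=1536/263 C=873984/172265 E=485888/111249 G=1024/263] → run G
t=7: vr[A=1536/263 C=873984/172265 E=485888/111249 G=1536/263 H=485888/111249] → run E
t=8: vr[A=1536/263 C=873984/172265 E=755200/111249 G=1536/263 H=485888/111249] → run H
t=9: vr[A=1536/263 C=873984/172265 E=755200/111249 G=1536/263 H=432175616/72868095] → run C
t=10: vr[A=1536/263 C=1143296/172265 E=755200/111249 G=1536/263 H=432175616/72868095] → run A
t=11: vr[A=2048/263 C=1143296/172265 E=755200/111249 G=1536/263 H=432175616/72868095] → run G
t=12: vr[A=2048/263 C=1143296/172265 E=755200/111249 G=2048/263 H=432175616/72868095] → run H
t=13: vr[A=2048/263 C=1143296/172265 E=755200/111249 G=2048/263 H=546094592/72868095] → run C
t=14: vr[A=2048/263 C=1412608/172265 E=755200/111249 G=2048/263 H=546094592/72868095] → run E
t=15: vr[A=2048/263 C=1412608/172265 E=341504/37083 G=2048/263 H=546094592/72868095] → run H
t=16: vr[A=2048/263 C=1412608/172265 E=341504/37083 G=2048/263] → run A
t=17: vr[A=2560/263 C=1412608/172265 E=341504/37083 G=2048/263] → run G
t=18: vr[A=2560/263 C=1412608/172265 E=341504/37083 G=2560/263] → run C
t=19: vr[A=2560/263 C=336384/34453 E=341504/37083 G=2560/263] → run E
t=20: vr[A=2560/263 C=336384/34453 E=1293824/111249 G=2560/263] → run A
t=21: vr[A=3072/263 C=336384/34453 E=1293824/111249 G=2560/263] → run G
t=22: vr[A=3072/263 C=336384/34453 E=1293824/111249] → run C
t=23: vr[A=3072/263 C=1951232/172265 E=1293824/111249] → run C
t=24: vr[A=3072/263 E=1293824/111249] → run E
t=25: vr[A=3072/263] → run A
t=26: vr[A=3584/263] → run A
t=27: (idle)
t=28: (idle)
t=29: (idle)
t=30: (idle)
t=31: (idle)
t=32: (idle)
t=33: (idle)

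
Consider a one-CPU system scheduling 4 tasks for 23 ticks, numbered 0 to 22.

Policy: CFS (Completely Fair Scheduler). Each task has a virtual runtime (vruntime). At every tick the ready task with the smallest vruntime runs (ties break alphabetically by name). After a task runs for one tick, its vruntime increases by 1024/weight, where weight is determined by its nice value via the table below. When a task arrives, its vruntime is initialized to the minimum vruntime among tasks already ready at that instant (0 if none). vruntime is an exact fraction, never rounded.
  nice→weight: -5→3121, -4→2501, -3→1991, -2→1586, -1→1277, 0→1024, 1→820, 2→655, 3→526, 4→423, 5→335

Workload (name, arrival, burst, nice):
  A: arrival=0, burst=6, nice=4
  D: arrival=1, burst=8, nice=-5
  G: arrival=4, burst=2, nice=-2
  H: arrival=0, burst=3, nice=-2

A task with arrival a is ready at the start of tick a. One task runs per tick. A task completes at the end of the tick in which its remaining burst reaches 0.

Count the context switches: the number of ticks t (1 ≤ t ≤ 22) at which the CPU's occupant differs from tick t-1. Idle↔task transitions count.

context switches = 11

t=0: vr[A=0 H=0] → run A
t=1: vr[A=1024/423 D=0 H=0] → run D
t=2: vr[A=1024/423 D=1024/3121 H=0] → run H
t=3: vr[A=1024/423 D=1024/3121 H=512/793] → run D
t=4: vr[A=1024/423 D=2048/3121 G=512/793 H=512/793] → run G
t=5: vr[A=1024/423 D=2048/3121 G=1024/793 H=512/793] → run H
t=6: vr[A=1024/423 D=2048/3121 G=1024/793 H=1024/793] → run D
t=7: vr[A=1024/423 D=3072/3121 G=1024/793 H=1024/793] → run D
t=8: vr[A=1024/423 D=4096/3121 G=1024/793 H=1024/793] → run G
t=9: vr[A=1024/423 D=4096/3121 H=1024/793] → run H
t=10: vr[A=1024/423 D=4096/3121] → run D
t=11: vr[A=1024/423 D=5120/3121] → run D
t=12: vr[A=1024/423 D=6144/3121] → run D
t=13: vr[A=1024/423 D=7168/3121] → run D
t=14: vr[A=1024/423] → run A
t=15: vr[A=2048/423] → run A
t=16: vr[A=1024/141] → run A
t=17: vr[A=4096/423] → run A
t=18: vr[A=5120/423] → run A
t=19: (idle)
t=20: (idle)
t=21: (idle)
t=22: (idle)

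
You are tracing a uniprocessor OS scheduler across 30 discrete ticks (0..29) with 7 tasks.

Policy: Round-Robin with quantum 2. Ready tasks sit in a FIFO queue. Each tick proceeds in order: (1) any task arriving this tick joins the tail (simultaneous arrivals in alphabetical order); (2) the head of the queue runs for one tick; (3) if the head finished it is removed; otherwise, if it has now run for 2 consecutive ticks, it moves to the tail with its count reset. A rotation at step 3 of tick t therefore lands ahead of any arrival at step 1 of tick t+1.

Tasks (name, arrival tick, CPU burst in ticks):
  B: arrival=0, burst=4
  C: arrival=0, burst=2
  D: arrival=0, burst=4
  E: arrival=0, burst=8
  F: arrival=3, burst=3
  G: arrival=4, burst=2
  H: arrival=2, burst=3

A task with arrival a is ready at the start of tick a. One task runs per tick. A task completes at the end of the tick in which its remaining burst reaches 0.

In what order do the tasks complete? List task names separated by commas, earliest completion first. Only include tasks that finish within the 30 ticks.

completion order = C, B, G, D, H, F, E

t=0: queue=[B,C,D,E] q_used=0 → run B
t=1: queue=[B,C,D,E] q_used=1 → run B
t=2: queue=[C,D,E,B,H] q_used=0 → run C
t=3: queue=[C,D,E,B,H,F] q_used=1 → run C
t=4: queue=[D,E,B,H,F,G] q_used=0 → run D
t=5: queue=[D,E,B,H,F,G] q_used=1 → run D
t=6: queue=[E,B,H,F,G,D] q_used=0 → run E
t=7: queue=[E,B,H,F,G,D] q_used=1 → run E
t=8: queue=[B,H,F,G,D,E] q_used=0 → run B
t=9: queue=[B,H,F,G,D,E] q_used=1 → run B
t=10: queue=[H,F,G,D,E] q_used=0 → run H
t=11: queue=[H,F,G,D,E] q_used=1 → run H
t=12: queue=[F,G,D,E,H] q_used=0 → run F
t=13: queue=[F,G,D,E,H] q_used=1 → run F
t=14: queue=[G,D,E,H,F] q_used=0 → run G
t=15: queue=[G,D,E,H,F] q_used=1 → run G
t=16: queue=[D,E,H,F] q_used=0 → run D
t=17: queue=[D,E,H,F] q_used=1 → run D
t=18: queue=[E,H,F] q_used=0 → run E
t=19: queue=[E,H,F] q_used=1 → run E
t=20: queue=[H,F,E] q_used=0 → run H
t=21: queue=[F,E] q_used=0 → run F
t=22: queue=[E] q_used=0 → run E
t=23: queue=[E] q_used=1 → run E
t=24: queue=[E] q_used=0 → run E
t=25: queue=[E] q_used=1 → run E
t=26: (idle)
t=27: (idle)
t=28: (idle)
t=29: (idle)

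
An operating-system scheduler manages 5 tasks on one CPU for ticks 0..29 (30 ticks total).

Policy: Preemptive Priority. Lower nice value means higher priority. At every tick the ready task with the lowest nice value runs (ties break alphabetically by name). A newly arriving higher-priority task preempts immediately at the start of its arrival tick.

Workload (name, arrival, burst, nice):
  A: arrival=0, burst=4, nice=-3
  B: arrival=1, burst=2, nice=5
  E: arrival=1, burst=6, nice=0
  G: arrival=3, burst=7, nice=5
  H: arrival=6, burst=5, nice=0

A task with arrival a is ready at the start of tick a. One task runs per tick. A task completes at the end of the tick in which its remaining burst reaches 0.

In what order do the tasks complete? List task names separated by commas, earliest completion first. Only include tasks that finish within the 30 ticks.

t=0: ready={A} → run A
t=1: ready={A,B,E} → run A
t=2: ready={A,B,E} → run A
t=3: ready={A,B,E,G} → run A
t=4: ready={B,E,G} → run E
t=5: ready={B,E,G} → run E
t=6: ready={B,E,G,H} → run E
t=7: ready={B,E,G,H} → run E
t=8: ready={B,E,G,H} → run E
t=9: ready={B,E,G,H} → run E
t=10: ready={B,G,H} → run H
t=11: ready={B,G,H} → run H
t=12: ready={B,G,H} → run H
t=13: ready={B,G,H} → run H
t=14: ready={B,G,H} → run H
t=15: ready={B,G} → run B
t=16: ready={B,G} → run B
t=17: ready={G} → run G
t=18: ready={G} → run G
t=19: ready={G} → run G
t=20: ready={G} → run G
t=21: ready={G} → run G
t=22: ready={G} → run G
t=23: ready={G} → run G
t=24: (idle)
t=25: (idle)
t=26: (idle)
t=27: (idle)
t=28: (idle)
t=29: (idle)

completion order = A, E, H, B, G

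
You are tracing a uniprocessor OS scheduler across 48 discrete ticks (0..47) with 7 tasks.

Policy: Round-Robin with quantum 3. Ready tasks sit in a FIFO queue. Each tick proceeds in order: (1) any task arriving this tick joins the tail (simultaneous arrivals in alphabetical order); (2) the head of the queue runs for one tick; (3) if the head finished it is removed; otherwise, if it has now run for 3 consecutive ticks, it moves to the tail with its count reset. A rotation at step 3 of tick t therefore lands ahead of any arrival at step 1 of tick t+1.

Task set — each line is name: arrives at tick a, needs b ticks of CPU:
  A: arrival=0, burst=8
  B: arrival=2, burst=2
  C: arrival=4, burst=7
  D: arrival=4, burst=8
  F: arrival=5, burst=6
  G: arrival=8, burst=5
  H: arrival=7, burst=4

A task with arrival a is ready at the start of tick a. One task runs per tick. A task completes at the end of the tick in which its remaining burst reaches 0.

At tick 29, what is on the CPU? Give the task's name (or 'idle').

running at tick 29 = D

t=0: queue=[A] q_used=0 → run A
t=1: queue=[A] q_used=1 → run A
t=2: queue=[A,B] q_used=2 → run A
t=3: queue=[B,A] q_used=0 → run B
t=4: queue=[B,A,C,D] q_used=1 → run B
t=5: queue=[A,C,D,F] q_used=0 → run A
t=6: queue=[A,C,D,F] q_used=1 → run A
t=7: queue=[A,C,D,F,H] q_used=2 → run A
t=8: queue=[C,D,F,H,A,G] q_used=0 → run C
t=9: queue=[C,D,F,H,A,G] q_used=1 → run C
t=10: queue=[C,D,F,H,A,G] q_used=2 → run C
t=11: queue=[D,F,H,A,G,C] q_used=0 → run D
t=12: queue=[D,F,H,A,G,C] q_used=1 → run D
t=13: queue=[D,F,H,A,G,C] q_used=2 → run D
t=14: queue=[F,H,A,G,C,D] q_used=0 → run F
t=15: queue=[F,H,A,G,C,D] q_used=1 → run F
t=16: queue=[F,H,A,G,C,D] q_used=2 → run F
t=17: queue=[H,A,G,C,D,F] q_used=0 → run H
t=18: queue=[H,A,G,C,D,F] q_used=1 → run H
t=19: queue=[H,A,G,C,D,F] q_used=2 → run H
t=20: queue=[A,G,C,D,F,H] q_used=0 → run A
t=21: queue=[A,G,C,D,F,H] q_used=1 → run A
t=22: queue=[G,C,D,F,H] q_used=0 → run G
t=23: queue=[G,C,D,F,H] q_used=1 → run G
t=24: queue=[G,C,D,F,H] q_used=2 → run G
t=25: queue=[C,D,F,H,G] q_used=0 → run C
t=26: queue=[C,D,F,H,G] q_used=1 → run C
t=27: queue=[C,D,F,H,G] q_used=2 → run C
t=28: queue=[D,F,H,G,C] q_used=0 → run D
t=29: queue=[D,F,H,G,C] q_used=1 → run D
t=30: queue=[D,F,H,G,C] q_used=2 → run D
t=31: queue=[F,H,G,C,D] q_used=0 → run F
t=32: queue=[F,H,G,C,D] q_used=1 → run F
t=33: queue=[F,H,G,C,D] q_used=2 → run F
t=34: queue=[H,G,C,D] q_used=0 → run H
t=35: queue=[G,C,D] q_used=0 → run G
t=36: queue=[G,C,D] q_used=1 → run G
t=37: queue=[C,D] q_used=0 → run C
t=38: queue=[D] q_used=0 → run D
t=39: queue=[D] q_used=1 → run D
t=40: (idle)
t=41: (idle)
t=42: (idle)
t=43: (idle)
t=44: (idle)
t=45: (idle)
t=46: (idle)
t=47: (idle)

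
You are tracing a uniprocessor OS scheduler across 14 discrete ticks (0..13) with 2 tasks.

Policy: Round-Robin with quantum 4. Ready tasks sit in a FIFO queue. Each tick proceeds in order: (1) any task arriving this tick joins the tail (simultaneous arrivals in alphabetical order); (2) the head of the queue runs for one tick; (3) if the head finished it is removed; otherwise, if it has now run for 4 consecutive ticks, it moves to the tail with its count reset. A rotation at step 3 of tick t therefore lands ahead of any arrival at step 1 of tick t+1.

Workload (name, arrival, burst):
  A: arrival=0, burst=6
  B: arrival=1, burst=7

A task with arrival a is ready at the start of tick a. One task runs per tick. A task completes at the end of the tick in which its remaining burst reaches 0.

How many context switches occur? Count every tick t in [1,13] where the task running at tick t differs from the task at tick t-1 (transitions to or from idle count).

context switches = 4

t=0: queue=[A] q_used=0 → run A
t=1: queue=[A,B] q_used=1 → run A
t=2: queue=[A,B] q_used=2 → run A
t=3: queue=[A,B] q_used=3 → run A
t=4: queue=[B,A] q_used=0 → run B
t=5: queue=[B,A] q_used=1 → run B
t=6: queue=[B,A] q_used=2 → run B
t=7: queue=[B,A] q_used=3 → run B
t=8: queue=[A,B] q_used=0 → run A
t=9: queue=[A,B] q_used=1 → run A
t=10: queue=[B] q_used=0 → run B
t=11: queue=[B] q_used=1 → run B
t=12: queue=[B] q_used=2 → run B
t=13: (idle)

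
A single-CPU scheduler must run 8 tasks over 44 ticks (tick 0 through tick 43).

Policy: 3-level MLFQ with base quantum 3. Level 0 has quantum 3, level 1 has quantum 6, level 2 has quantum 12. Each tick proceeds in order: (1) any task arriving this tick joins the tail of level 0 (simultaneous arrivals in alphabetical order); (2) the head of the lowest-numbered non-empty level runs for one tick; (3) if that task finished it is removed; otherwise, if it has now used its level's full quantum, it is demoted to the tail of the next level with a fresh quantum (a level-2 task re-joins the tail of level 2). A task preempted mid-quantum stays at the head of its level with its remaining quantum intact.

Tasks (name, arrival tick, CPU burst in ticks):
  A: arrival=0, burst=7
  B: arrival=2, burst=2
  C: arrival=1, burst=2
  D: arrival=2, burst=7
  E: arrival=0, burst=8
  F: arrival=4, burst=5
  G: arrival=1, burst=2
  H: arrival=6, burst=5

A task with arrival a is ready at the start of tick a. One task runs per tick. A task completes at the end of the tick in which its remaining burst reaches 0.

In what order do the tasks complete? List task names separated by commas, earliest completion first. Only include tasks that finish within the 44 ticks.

completion order = C, G, B, A, E, D, F, H

t=0: L0/L1/L2 = AE/-/- → run A
t=1: L0/L1/L2 = AECG/-/- → run A
t=2: L0/L1/L2 = AECGBD/-/- → run A
t=3: L0/L1/L2 = ECGBD/A/- → run E
t=4: L0/L1/L2 = ECGBDF/A/- → run E
t=5: L0/L1/L2 = ECGBDF/A/- → run E
t=6: L0/L1/L2 = CGBDFH/AE/- → run C
t=7: L0/L1/L2 = CGBDFH/AE/- → run C
t=8: L0/L1/L2 = GBDFH/AE/- → run G
t=9: L0/L1/L2 = GBDFH/AE/- → run G
t=10: L0/L1/L2 = BDFH/AE/- → run B
t=11: L0/L1/L2 = BDFH/AE/- → run B
t=12: L0/L1/L2 = DFH/AE/- → run D
t=13: L0/L1/L2 = DFH/AE/- → run D
t=14: L0/L1/L2 = DFH/AE/- → run D
t=15: L0/L1/L2 = FH/AED/- → run F
t=16: L0/L1/L2 = FH/AED/- → run F
t=17: L0/L1/L2 = FH/AED/- → run F
t=18: L0/L1/L2 = H/AEDF/- → run H
t=19: L0/L1/L2 = H/AEDF/- → run H
t=20: L0/L1/L2 = H/AEDF/- → run H
t=21: L0/L1/L2 = -/AEDFH/- → run A
t=22: L0/L1/L2 = -/AEDFH/- → run A
t=23: L0/L1/L2 = -/AEDFH/- → run A
t=24: L0/L1/L2 = -/AEDFH/- → run A
t=25: L0/L1/L2 = -/EDFH/- → run E
t=26: L0/L1/L2 = -/EDFH/- → run E
t=27: L0/L1/L2 = -/EDFH/- → run E
t=28: L0/L1/L2 = -/EDFH/- → run E
t=29: L0/L1/L2 = -/EDFH/- → run E
t=30: L0/L1/L2 = -/DFH/- → run D
t=31: L0/L1/L2 = -/DFH/- → run D
t=32: L0/L1/L2 = -/DFH/- → run D
t=33: L0/L1/L2 = -/DFH/- → run D
t=34: L0/L1/L2 = -/FH/- → run F
t=35: L0/L1/L2 = -/FH/- → run F
t=36: L0/L1/L2 = -/H/- → run H
t=37: L0/L1/L2 = -/H/- → run H
t=38: (idle)
t=39: (idle)
t=40: (idle)
t=41: (idle)
t=42: (idle)
t=43: (idle)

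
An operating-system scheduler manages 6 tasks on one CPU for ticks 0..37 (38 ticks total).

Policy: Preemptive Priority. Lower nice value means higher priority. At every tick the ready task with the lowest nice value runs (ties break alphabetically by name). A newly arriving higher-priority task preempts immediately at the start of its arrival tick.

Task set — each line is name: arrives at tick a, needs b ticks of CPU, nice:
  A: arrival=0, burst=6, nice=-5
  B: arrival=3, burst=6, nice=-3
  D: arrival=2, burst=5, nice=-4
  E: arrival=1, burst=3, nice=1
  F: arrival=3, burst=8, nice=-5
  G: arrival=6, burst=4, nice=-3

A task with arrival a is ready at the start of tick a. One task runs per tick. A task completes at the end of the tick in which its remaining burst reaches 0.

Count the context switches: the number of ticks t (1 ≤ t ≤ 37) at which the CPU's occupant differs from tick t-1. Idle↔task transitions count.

context switches = 6

t=0: ready={A} → run A
t=1: ready={A,E} → run A
t=2: ready={A,D,E} → run A
t=3: ready={A,B,D,E,F} → run A
t=4: ready={A,B,D,E,F} → run A
t=5: ready={A,B,D,E,F} → run A
t=6: ready={B,D,E,F,G} → run F
t=7: ready={B,D,E,F,G} → run F
t=8: ready={B,D,E,F,G} → run F
t=9: ready={B,D,E,F,G} → run F
t=10: ready={B,D,E,F,G} → run F
t=11: ready={B,D,E,F,G} → run F
t=12: ready={B,D,E,F,G} → run F
t=13: ready={B,D,E,F,G} → run F
t=14: ready={B,D,E,G} → run D
t=15: ready={B,D,E,G} → run D
t=16: ready={B,D,E,G} → run D
t=17: ready={B,D,E,G} → run D
t=18: ready={B,D,E,G} → run D
t=19: ready={B,E,G} → run B
t=20: ready={B,E,G} → run B
t=21: ready={B,E,G} → run B
t=22: ready={B,E,G} → run B
t=23: ready={B,E,G} → run B
t=24: ready={B,E,G} → run B
t=25: ready={E,G} → run G
t=26: ready={E,G} → run G
t=27: ready={E,G} → run G
t=28: ready={E,G} → run G
t=29: ready={E} → run E
t=30: ready={E} → run E
t=31: ready={E} → run E
t=32: (idle)
t=33: (idle)
t=34: (idle)
t=35: (idle)
t=36: (idle)
t=37: (idle)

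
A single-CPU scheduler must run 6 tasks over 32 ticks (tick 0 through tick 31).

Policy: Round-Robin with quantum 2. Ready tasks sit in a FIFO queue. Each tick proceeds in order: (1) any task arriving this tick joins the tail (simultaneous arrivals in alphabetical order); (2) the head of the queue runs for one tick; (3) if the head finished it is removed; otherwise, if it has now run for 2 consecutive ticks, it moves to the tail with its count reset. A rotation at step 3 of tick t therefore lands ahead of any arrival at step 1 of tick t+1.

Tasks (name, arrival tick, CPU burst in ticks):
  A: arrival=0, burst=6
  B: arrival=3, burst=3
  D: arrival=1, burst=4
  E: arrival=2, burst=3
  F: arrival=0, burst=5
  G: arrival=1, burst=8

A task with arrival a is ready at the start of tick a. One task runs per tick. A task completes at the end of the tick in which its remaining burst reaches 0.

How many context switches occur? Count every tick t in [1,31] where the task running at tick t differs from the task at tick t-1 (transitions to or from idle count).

t=0: queue=[A,F] q_used=0 → run A
t=1: queue=[A,F,D,G] q_used=1 → run A
t=2: queue=[F,D,G,A,E] q_used=0 → run F
t=3: queue=[F,D,G,A,E,B] q_used=1 → run F
t=4: queue=[D,G,A,E,B,F] q_used=0 → run D
t=5: queue=[D,G,A,E,B,F] q_used=1 → run D
t=6: queue=[G,A,E,B,F,D] q_used=0 → run G
t=7: queue=[G,A,E,B,F,D] q_used=1 → run G
t=8: queue=[A,E,B,F,D,G] q_used=0 → run A
t=9: queue=[A,E,B,F,D,G] q_used=1 → run A
t=10: queue=[E,B,F,D,G,A] q_used=0 → run E
t=11: queue=[E,B,F,D,G,A] q_used=1 → run E
t=12: queue=[B,F,D,G,A,E] q_used=0 → run B
t=13: queue=[B,F,D,G,A,E] q_used=1 → run B
t=14: queue=[F,D,G,A,E,B] q_used=0 → run F
t=15: queue=[F,D,G,A,E,B] q_used=1 → run F
t=16: queue=[D,G,A,E,B,F] q_used=0 → run D
t=17: queue=[D,G,A,E,B,F] q_used=1 → run D
t=18: queue=[G,A,E,B,F] q_used=0 → run G
t=19: queue=[G,A,E,B,F] q_used=1 → run G
t=20: queue=[A,E,B,F,G] q_used=0 → run A
t=21: queue=[A,E,B,F,G] q_used=1 → run A
t=22: queue=[E,B,F,G] q_used=0 → run E
t=23: queue=[B,F,G] q_used=0 → run B
t=24: queue=[F,G] q_used=0 → run F
t=25: queue=[G] q_used=0 → run G
t=26: queue=[G] q_used=1 → run G
t=27: queue=[G] q_used=0 → run G
t=28: queue=[G] q_used=1 → run G
t=29: (idle)
t=30: (idle)
t=31: (idle)

context switches = 15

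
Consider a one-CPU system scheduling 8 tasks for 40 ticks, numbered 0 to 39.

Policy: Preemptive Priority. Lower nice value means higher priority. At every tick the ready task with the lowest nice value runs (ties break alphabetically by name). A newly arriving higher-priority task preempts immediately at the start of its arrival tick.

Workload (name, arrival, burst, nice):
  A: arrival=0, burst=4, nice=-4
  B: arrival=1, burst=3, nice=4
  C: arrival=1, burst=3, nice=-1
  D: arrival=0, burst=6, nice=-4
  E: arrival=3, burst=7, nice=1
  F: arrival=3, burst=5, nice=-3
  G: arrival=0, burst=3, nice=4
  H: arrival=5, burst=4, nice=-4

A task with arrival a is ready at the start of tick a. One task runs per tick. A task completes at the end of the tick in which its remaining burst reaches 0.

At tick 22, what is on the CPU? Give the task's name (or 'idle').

running at tick 22 = E

t=0: ready={A,D,G} → run A
t=1: ready={A,B,C,D,G} → run A
t=2: ready={A,B,C,D,G} → run A
t=3: ready={A,B,C,D,E,F,G} → run A
t=4: ready={B,C,D,E,F,G} → run D
t=5: ready={B,C,D,E,F,G,H} → run D
t=6: ready={B,C,D,E,F,G,H} → run D
t=7: ready={B,C,D,E,F,G,H} → run D
t=8: ready={B,C,D,E,F,G,H} → run D
t=9: ready={B,C,D,E,F,G,H} → run D
t=10: ready={B,C,E,F,G,H} → run H
t=11: ready={B,C,E,F,G,H} → run H
t=12: ready={B,C,E,F,G,H} → run H
t=13: ready={B,C,E,F,G,H} → run H
t=14: ready={B,C,E,F,G} → run F
t=15: ready={B,C,E,F,G} → run F
t=16: ready={B,C,E,F,G} → run F
t=17: ready={B,C,E,F,G} → run F
t=18: ready={B,C,E,F,G} → run F
t=19: ready={B,C,E,G} → run C
t=20: ready={B,C,E,G} → run C
t=21: ready={B,C,E,G} → run C
t=22: ready={B,E,G} → run E
t=23: ready={B,E,G} → run E
t=24: ready={B,E,G} → run E
t=25: ready={B,E,G} → run E
t=26: ready={B,E,G} → run E
t=27: ready={B,E,G} → run E
t=28: ready={B,E,G} → run E
t=29: ready={B,G} → run B
t=30: ready={B,G} → run B
t=31: ready={B,G} → run B
t=32: ready={G} → run G
t=33: ready={G} → run G
t=34: ready={G} → run G
t=35: (idle)
t=36: (idle)
t=37: (idle)
t=38: (idle)
t=39: (idle)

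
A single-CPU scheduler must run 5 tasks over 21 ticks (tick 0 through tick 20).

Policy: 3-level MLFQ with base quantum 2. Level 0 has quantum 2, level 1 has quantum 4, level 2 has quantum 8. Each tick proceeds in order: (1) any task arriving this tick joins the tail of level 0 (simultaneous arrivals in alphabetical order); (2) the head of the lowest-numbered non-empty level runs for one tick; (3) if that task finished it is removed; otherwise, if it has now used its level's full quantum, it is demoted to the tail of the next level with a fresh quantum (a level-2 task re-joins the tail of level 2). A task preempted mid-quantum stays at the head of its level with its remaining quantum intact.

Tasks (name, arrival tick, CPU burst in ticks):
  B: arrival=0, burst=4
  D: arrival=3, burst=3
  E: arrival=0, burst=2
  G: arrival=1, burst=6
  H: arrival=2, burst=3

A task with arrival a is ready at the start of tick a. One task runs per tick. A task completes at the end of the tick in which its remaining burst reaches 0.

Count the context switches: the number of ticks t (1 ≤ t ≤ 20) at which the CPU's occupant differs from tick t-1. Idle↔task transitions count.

t=0: L0/L1/L2 = BE/-/- → run B
t=1: L0/L1/L2 = BEG/-/- → run B
t=2: L0/L1/L2 = EGH/B/- → run E
t=3: L0/L1/L2 = EGHD/B/- → run E
t=4: L0/L1/L2 = GHD/B/- → run G
t=5: L0/L1/L2 = GHD/B/- → run G
t=6: L0/L1/L2 = HD/BG/- → run H
t=7: L0/L1/L2 = HD/BG/- → run H
t=8: L0/L1/L2 = D/BGH/- → run D
t=9: L0/L1/L2 = D/BGH/- → run D
t=10: L0/L1/L2 = -/BGHD/- → run B
t=11: L0/L1/L2 = -/BGHD/- → run B
t=12: L0/L1/L2 = -/GHD/- → run G
t=13: L0/L1/L2 = -/GHD/- → run G
t=14: L0/L1/L2 = -/GHD/- → run G
t=15: L0/L1/L2 = -/GHD/- → run G
t=16: L0/L1/L2 = -/HD/- → run H
t=17: L0/L1/L2 = -/D/- → run D
t=18: (idle)
t=19: (idle)
t=20: (idle)

context switches = 9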